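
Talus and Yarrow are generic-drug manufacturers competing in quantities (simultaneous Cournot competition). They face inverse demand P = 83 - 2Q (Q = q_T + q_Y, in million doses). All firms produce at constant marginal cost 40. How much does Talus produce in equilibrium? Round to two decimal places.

Each firm earns π_i = (83 - 2Q)q_i - 40q_i.
Setting ∂π_i/∂q_i = 0 with rivals' quantities fixed: 43 - 4q_i - 2q_j = 0.
With identical firms every q_j equals q_i, so q_j = q_i and 43 = 6q_i, giving q_i = 43/6.

7.17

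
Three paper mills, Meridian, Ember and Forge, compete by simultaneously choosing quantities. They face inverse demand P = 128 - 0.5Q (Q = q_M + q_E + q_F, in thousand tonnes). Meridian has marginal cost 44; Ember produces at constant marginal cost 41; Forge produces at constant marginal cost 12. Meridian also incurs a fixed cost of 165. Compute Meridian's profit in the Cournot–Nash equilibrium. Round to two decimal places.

135.13

Meridian's profit: π_M = (128 - 0.5Q)q_M - (44q_M). Setting ∂π_M/∂q_M = 0: 84 - q_M - (1/2)(q_E + q_F) = 0.
Ember's first-order condition: 87 - q_E - (1/2)(q_M + q_F) = 0.
Forge's profit: π_F = (128 - 0.5Q)q_F - (12q_F). Setting ∂π_F/∂q_F = 0: 116 - q_F - (1/2)(q_M + q_E) = 0.
Summing all 3 equations gives 287 − 2Q = 0, hence Q = 287/2.
Back-substituting: q_M = (84 − 287/4)/(1/2) = 49/2, q_E = (87 − 287/4)/(1/2) = 61/2, q_F = (116 − 287/4)/(1/2) = 177/2.
Price P = 128 - (1/2)·(287/2) = 225/4.
Meridian's profit: (225/4 - 44)·(49/2) - 165 = 1081/8.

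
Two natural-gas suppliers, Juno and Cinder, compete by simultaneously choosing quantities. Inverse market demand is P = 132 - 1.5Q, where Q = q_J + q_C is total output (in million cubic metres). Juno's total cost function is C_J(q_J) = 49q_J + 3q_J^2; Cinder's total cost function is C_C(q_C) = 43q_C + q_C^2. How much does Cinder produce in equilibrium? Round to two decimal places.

Juno's profit: π_J = (132 - 1.5Q)q_J - (49q_J + 3q_J²). Setting ∂π_J/∂q_J = 0: 83 - 9q_J - (3/2)(q_C) = 0.
Cinder's profit: π_C = (132 - 1.5Q)q_C - (43q_C + q_C²). Setting ∂π_C/∂q_C = 0: 89 - 5q_C - (3/2)(q_J) = 0.
Best responses: q_J = (83 - (3/2)q_C)/9, q_C = (89 - (3/2)q_J)/5.
Solving the pair: q_J = 1126/171, q_C = 902/57.

15.82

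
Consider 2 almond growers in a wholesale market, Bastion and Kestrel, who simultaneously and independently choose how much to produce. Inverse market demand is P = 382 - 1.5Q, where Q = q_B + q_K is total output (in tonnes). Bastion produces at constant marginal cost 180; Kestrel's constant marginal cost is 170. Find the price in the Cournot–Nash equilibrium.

244

Bastion's profit: π_B = (382 - 1.5Q)q_B - (180q_B). Setting ∂π_B/∂q_B = 0: 202 - 3q_B - (3/2)(q_K) = 0.
Kestrel's profit: π_K = (382 - 1.5Q)q_K - (170q_K). Setting ∂π_K/∂q_K = 0: 212 - 3q_K - (3/2)(q_B) = 0.
So q_B = (202 - (3/2)q_K)/3 and q_K = (212 - (3/2)q_B)/3.
Solving the pair: q_B = 128/3, q_K = 148/3.
Total output Q = 92, so price P = 382 - (3/2)·92 = 244.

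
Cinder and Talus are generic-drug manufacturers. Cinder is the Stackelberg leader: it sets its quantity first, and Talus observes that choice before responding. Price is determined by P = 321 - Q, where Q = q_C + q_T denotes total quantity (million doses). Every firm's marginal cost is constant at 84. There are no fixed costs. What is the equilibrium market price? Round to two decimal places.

143.25

Solve by backward induction. Given q_C, the follower Talus maximises π_T = (321 - q_C - q_T)q_T - 84q_T.
∂π_T/∂q_T = 237 - q_C - 2q_T = 0 gives the reaction function q_T = (237 - q_C)/2.
Cinder substitutes q_T(q_C) into its own profit: π_C = q_C(321 - q_C - (237 - q_C)/2) - 84q_C = (405/2 - (1/2)q_C)q_C - 84q_C.
Maximising: ∂π_C/∂q_C = 237/2 - q_C = 0, giving q_C = 237/2.
Then q_T = (237 - 237/2)/2 = 237/4.
Total output Q = 711/4, so price P = 321 - 711/4 = 573/4.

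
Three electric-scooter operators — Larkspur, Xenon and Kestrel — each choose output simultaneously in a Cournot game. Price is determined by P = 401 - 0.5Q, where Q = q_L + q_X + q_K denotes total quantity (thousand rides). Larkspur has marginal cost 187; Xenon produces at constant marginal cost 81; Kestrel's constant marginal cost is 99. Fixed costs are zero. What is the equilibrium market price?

192

Larkspur's profit: π_L = (401 - 0.5Q)q_L - (187q_L). Setting ∂π_L/∂q_L = 0: 214 - q_L - (1/2)(q_X + q_K) = 0.
Xenon's profit: π_X = (401 - 0.5Q)q_X - (81q_X). Setting ∂π_X/∂q_X = 0: 320 - q_X - (1/2)(q_L + q_K) = 0.
Kestrel's first-order condition: 302 - q_K - (1/2)(q_L + q_X) = 0.
Adding the 3 first-order conditions: 836 − 2Q = 0, so Q = 418.
Back-substituting: q_L = (214 − 209)/(1/2) = 10, q_X = (320 − 209)/(1/2) = 222, q_K = (302 − 209)/(1/2) = 186.
Total output Q = 418, so price P = 401 - (1/2)·418 = 192.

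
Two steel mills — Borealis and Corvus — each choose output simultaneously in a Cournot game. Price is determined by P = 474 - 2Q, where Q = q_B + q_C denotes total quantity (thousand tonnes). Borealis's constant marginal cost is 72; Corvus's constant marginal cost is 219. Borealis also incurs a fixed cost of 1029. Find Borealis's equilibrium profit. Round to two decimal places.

Borealis's profit: π_B = (474 - 2Q)q_B - (72q_B). Setting ∂π_B/∂q_B = 0: 402 - 4q_B - 2(q_C) = 0.
Corvus's first-order condition: 255 - 4q_C - 2(q_B) = 0.
Best responses: q_B = (402 - 2q_C)/4, q_C = (255 - 2q_B)/4.
Solving the pair: q_B = 183/2, q_C = 18.
Price P = 474 - 2·(219/2) = 255.
Borealis's profit: (255 - 72)·(183/2) - 1029 = 15715.5000.

15715.50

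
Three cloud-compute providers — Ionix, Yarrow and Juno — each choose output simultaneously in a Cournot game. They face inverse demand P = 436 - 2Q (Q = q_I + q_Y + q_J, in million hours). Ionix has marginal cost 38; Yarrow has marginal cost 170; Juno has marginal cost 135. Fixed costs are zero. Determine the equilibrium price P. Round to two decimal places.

Ionix's profit: π_I = (436 - 2Q)q_I - (38q_I). Setting ∂π_I/∂q_I = 0: 398 - 4q_I - 2(q_Y + q_J) = 0.
Yarrow's profit: π_Y = (436 - 2Q)q_Y - (170q_Y). Setting ∂π_Y/∂q_Y = 0: 266 - 4q_Y - 2(q_I + q_J) = 0.
Juno's first-order condition: 301 - 4q_J - 2(q_I + q_Y) = 0.
Adding the 3 first-order conditions: 965 − 8Q = 0, so Q = 965/8.
Back-substituting: q_I = (398 − 965/4)/2 = 627/8, q_Y = (266 − 965/4)/2 = 99/8, q_J = (301 − 965/4)/2 = 239/8.
Total output Q = 965/8, so price P = 436 - 2·(965/8) = 779/4.

194.75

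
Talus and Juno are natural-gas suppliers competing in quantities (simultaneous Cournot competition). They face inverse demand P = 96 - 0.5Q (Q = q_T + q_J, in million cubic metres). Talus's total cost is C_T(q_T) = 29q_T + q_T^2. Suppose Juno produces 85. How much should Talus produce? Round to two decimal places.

With the rival's output fixed at 85, Talus's profit is π_T = (96 - (1/2)·85 - (1/2)q_T)q_T - (29q_T + q_T²) = (107/2 - (1/2)q_T)q_T - (29q_T + q_T²).
∂π_T/∂q_T = 49/2 - 3q_T = 0, so q_T = 49/6.

8.17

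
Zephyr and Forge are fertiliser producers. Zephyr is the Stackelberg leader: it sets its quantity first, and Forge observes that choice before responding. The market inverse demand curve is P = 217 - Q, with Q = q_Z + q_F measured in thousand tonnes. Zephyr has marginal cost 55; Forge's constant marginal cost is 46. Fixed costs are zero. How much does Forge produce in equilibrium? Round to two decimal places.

Solve by backward induction. Given q_Z, the follower Forge maximises π_F = (217 - q_Z - q_F)q_F - 46q_F.
Follower FOC: 171 - q_Z - 2q_F = 0, so q_F(q_Z) = (171 - q_Z)/2.
The leader anticipates this reaction. Substituting into P = 217 - Q gives P = 263/2 - (1/2)q_Z, so π_Z = (263/2 - (1/2)q_Z)q_Z - 55q_Z.
Leader FOC: 153/2 - q_Z = 0, so q_Z = 153/2.
Then q_F = (171 - 153/2)/2 = 189/4.

47.25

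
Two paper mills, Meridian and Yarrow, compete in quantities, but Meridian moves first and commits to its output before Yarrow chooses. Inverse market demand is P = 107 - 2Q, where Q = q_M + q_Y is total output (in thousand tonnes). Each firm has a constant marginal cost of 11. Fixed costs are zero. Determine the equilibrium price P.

Solve by backward induction. Given q_M, the follower Yarrow maximises π_Y = (107 - 2q_M - 2q_Y)q_Y - 11q_Y.
Follower FOC: 96 - 2q_M - 4q_Y = 0, so q_Y(q_M) = (96 - 2q_M)/4.
Meridian substitutes q_Y(q_M) into its own profit: π_M = q_M(107 - 2q_M - (96 - 2q_M)/2) - 11q_M = (59 - q_M)q_M - 11q_M.
The leader's first-order condition 48 - 2q_M = 0 yields q_M = 24.
Then q_Y = (96 - 2·24)/4 = 12.
Total output Q = 36, so price P = 107 - 2·36 = 35.

35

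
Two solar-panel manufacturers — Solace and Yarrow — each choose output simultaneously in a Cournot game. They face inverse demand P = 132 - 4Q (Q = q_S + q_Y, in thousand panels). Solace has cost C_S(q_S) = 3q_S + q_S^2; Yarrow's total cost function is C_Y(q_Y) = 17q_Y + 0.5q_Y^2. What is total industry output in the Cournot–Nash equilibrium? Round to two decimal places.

18.04

Solace's profit: π_S = (132 - 4Q)q_S - (3q_S + q_S²). Setting ∂π_S/∂q_S = 0: 129 - 10q_S - 4(q_Y) = 0.
Yarrow's first-order condition: 115 - 9q_Y - 4(q_S) = 0.
Best responses: q_S = (129 - 4q_Y)/10, q_Y = (115 - 4q_S)/9.
Solving the pair: q_S = 701/74, q_Y = 317/37.
Total output Q = 701/74 + 317/37 = 1335/74.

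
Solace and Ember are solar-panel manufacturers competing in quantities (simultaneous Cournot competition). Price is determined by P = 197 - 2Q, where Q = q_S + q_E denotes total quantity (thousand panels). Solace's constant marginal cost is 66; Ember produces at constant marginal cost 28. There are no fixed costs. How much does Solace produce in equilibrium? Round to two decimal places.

Solace's profit: π_S = (197 - 2Q)q_S - (66q_S). Setting ∂π_S/∂q_S = 0: 131 - 4q_S - 2(q_E) = 0.
Ember's first-order condition: 169 - 4q_E - 2(q_S) = 0.
So q_S = (131 - 2q_E)/4 and q_E = (169 - 2q_S)/4.
Substituting one into the other gives q_S = 31/2 and q_E = 69/2.

15.50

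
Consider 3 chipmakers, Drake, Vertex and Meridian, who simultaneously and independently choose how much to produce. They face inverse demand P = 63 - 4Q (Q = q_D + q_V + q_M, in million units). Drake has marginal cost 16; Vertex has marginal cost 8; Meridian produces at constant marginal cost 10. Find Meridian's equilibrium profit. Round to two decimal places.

50.77

Drake's profit: π_D = (63 - 4Q)q_D - (16q_D). Setting ∂π_D/∂q_D = 0: 47 - 8q_D - 4(q_V + q_M) = 0.
Vertex's profit: π_V = (63 - 4Q)q_V - (8q_V). Setting ∂π_V/∂q_V = 0: 55 - 8q_V - 4(q_D + q_M) = 0.
Meridian's profit: π_M = (63 - 4Q)q_M - (10q_M). Setting ∂π_M/∂q_M = 0: 53 - 8q_M - 4(q_D + q_V) = 0.
Adding the 3 first-order conditions: 155 − 16Q = 0, so Q = 155/16.
Back-substituting: q_D = (47 − 155/4)/4 = 33/16, q_V = (55 − 155/4)/4 = 65/16, q_M = (53 − 155/4)/4 = 57/16.
Price P = 63 - 4·(155/16) = 97/4.
Meridian's profit: (97/4 - 10)·(57/16) = 50.7656.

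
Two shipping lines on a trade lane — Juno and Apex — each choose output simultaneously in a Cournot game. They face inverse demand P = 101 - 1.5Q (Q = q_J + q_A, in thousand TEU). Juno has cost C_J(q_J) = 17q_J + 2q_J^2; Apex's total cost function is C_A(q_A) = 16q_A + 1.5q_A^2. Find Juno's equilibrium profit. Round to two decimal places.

Juno's profit: π_J = (101 - 1.5Q)q_J - (17q_J + 2q_J²). Setting ∂π_J/∂q_J = 0: 84 - 7q_J - (3/2)(q_A) = 0.
Apex's first-order condition: 85 - 6q_A - (3/2)(q_J) = 0.
Best responses: q_J = (84 - (3/2)q_A)/7, q_A = (85 - (3/2)q_J)/6.
Solving the pair: q_J = 502/53, q_A = 1876/159.
Price P = 101 - (3/2)·21.2704 = 69.0943.
Juno's profit: 69.0943·(502/53) - 17·(502/53) - 2(502/53)² = 313.9957.

314.00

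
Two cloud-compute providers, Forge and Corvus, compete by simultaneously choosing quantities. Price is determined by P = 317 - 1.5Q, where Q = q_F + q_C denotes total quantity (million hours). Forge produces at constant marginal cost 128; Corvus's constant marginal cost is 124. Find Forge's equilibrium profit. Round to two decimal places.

Forge's profit: π_F = (317 - 1.5Q)q_F - (128q_F). Setting ∂π_F/∂q_F = 0: 189 - 3q_F - (3/2)(q_C) = 0.
Corvus's first-order condition: 193 - 3q_C - (3/2)(q_F) = 0.
Best responses: q_F = (189 - (3/2)q_C)/3, q_C = (193 - (3/2)q_F)/3.
Substituting one into the other gives q_F = 370/9 and q_C = 394/9.
Price P = 317 - (3/2)·(764/9) = 569/3.
Forge's profit: (569/3 - 128)·(370/9) = 2535.1852.

2535.19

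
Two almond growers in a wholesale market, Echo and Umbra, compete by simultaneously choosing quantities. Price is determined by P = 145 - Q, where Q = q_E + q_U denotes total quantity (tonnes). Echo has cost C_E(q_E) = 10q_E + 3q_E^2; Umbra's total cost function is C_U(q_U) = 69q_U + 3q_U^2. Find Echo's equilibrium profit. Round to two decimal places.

1015.89

Echo's profit: π_E = (145 - Q)q_E - (10q_E + 3q_E²). Setting ∂π_E/∂q_E = 0: 135 - 8q_E - (q_U) = 0.
Umbra's first-order condition: 76 - 8q_U - (q_E) = 0.
Best responses: q_E = (135 - q_U)/8, q_U = (76 - q_E)/8.
Solving the pair: q_E = 1004/63, q_U = 473/63.
Price P = 145 - 211/9 = 1094/9.
Echo's profit: (1094/9)·(1004/63) - 10·(1004/63) - 3(1004/63)² = 1015.8891.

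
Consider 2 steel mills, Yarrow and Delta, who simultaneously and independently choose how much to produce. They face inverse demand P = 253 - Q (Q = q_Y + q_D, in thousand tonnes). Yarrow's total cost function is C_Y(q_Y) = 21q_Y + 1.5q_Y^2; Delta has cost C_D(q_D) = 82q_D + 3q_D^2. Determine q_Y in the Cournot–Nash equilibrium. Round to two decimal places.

Yarrow's profit: π_Y = (253 - Q)q_Y - (21q_Y + (3/2)q_Y²). Setting ∂π_Y/∂q_Y = 0: 232 - 5q_Y - (q_D) = 0.
Delta's profit: π_D = (253 - Q)q_D - (82q_D + 3q_D²). Setting ∂π_D/∂q_D = 0: 171 - 8q_D - (q_Y) = 0.
Rearranging gives the reaction functions q_Y = (232 - q_D)/5 and q_D = (171 - q_Y)/8.
Substituting one into the other gives q_Y = 1685/39 and q_D = 623/39.

43.21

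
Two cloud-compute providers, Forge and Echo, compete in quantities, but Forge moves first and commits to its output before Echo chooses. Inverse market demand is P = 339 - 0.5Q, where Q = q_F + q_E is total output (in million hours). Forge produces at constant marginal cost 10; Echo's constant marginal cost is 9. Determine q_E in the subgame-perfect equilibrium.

166

The follower Echo best-responds to any q_F: π_E = (339 - 0.5Q)q_E - 9q_E.
Follower FOC: 330 - (1/2)q_F - q_E = 0, so q_E(q_F) = (330 - (1/2)q_F).
Forge substitutes q_E(q_F) into its own profit: π_F = q_F(339 - (1/2)q_F - (330 - (1/2)q_F)/2) - 10q_F = (174 - (1/4)q_F)q_F - 10q_F.
Leader FOC: 164 - (1/2)q_F = 0, so q_F = 328.
Then q_E = (330 - (1/2)·328) = 166.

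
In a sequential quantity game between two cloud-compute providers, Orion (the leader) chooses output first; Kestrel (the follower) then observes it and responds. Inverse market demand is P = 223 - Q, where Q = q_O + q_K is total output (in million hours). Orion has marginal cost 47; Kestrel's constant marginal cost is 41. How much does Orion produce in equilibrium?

Solve by backward induction. Given q_O, the follower Kestrel maximises π_K = (223 - q_O - q_K)q_K - 41q_K.
Setting the follower's marginal profit to zero, 182 - q_O - 2q_K = 0, i.e. q_K = (182 - q_O)/2.
Orion substitutes q_K(q_O) into its own profit: π_O = q_O(223 - q_O - (182 - q_O)/2) - 47q_O = (132 - (1/2)q_O)q_O - 47q_O.
The leader's first-order condition 85 - q_O = 0 yields q_O = 85.
Then q_K = (182 - 85)/2 = 97/2.

85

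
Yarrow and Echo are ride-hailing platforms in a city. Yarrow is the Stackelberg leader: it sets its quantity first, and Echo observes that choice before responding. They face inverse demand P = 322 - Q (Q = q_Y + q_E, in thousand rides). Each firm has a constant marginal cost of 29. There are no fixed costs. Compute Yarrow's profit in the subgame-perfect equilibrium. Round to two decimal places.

10731.13

The follower Echo best-responds to any q_Y: π_E = (322 - Q)q_E - 29q_E.
Follower FOC: 293 - q_Y - 2q_E = 0, so q_E(q_Y) = (293 - q_Y)/2.
The leader anticipates this reaction. Substituting into P = 322 - Q gives P = 351/2 - (1/2)q_Y, so π_Y = (351/2 - (1/2)q_Y)q_Y - 29q_Y.
The leader's first-order condition 293/2 - q_Y = 0 yields q_Y = 293/2.
Then q_E = (293 - 293/2)/2 = 293/4.
Price P = 322 - 879/4 = 409/4.
Yarrow's profit: (409/4 - 29)·(293/2) = 10731.1250.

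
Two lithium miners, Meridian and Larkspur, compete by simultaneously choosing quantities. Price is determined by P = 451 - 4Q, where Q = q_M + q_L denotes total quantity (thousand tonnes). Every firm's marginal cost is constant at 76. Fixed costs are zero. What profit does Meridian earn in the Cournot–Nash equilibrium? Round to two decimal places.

3906.25

Each firm earns π_i = (451 - 4Q)q_i - 76q_i.
First-order condition (treating rivals' output as given): 375 - 8q_i - 4q_j = 0.
By symmetry each firm produces the same amount; substituting q_j = q_i yields q_i = 375/12 = 125/4.
Price P = 451 - 4·(125/2) = 201.
Meridian's profit: (201 - 76)·(125/4) = 3906.2500.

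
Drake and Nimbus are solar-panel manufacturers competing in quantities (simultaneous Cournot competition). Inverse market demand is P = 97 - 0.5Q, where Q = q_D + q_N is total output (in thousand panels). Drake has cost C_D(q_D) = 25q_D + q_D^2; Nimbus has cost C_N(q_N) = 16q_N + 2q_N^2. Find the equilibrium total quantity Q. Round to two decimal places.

35.69

Drake's profit: π_D = (97 - 0.5Q)q_D - (25q_D + q_D²). Setting ∂π_D/∂q_D = 0: 72 - 3q_D - (1/2)(q_N) = 0.
Nimbus's profit: π_N = (97 - 0.5Q)q_N - (16q_N + 2q_N²). Setting ∂π_N/∂q_N = 0: 81 - 5q_N - (1/2)(q_D) = 0.
Best responses: q_D = (72 - (1/2)q_N)/3, q_N = (81 - (1/2)q_D)/5.
Substituting one into the other gives q_D = 1278/59 and q_N = 828/59.
Total output Q = 1278/59 + 828/59 = 35.6949.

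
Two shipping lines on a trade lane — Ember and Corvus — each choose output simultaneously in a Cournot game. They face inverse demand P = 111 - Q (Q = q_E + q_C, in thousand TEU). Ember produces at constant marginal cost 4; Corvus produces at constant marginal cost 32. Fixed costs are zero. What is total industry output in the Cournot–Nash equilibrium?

Ember's profit: π_E = (111 - Q)q_E - (4q_E). Setting ∂π_E/∂q_E = 0: 107 - 2q_E - (q_C) = 0.
Corvus's profit: π_C = (111 - Q)q_C - (32q_C). Setting ∂π_C/∂q_C = 0: 79 - 2q_C - (q_E) = 0.
So q_E = (107 - q_C)/2 and q_C = (79 - q_E)/2.
Substituting one into the other gives q_E = 45 and q_C = 17.
Total output Q = 45 + 17 = 62.

62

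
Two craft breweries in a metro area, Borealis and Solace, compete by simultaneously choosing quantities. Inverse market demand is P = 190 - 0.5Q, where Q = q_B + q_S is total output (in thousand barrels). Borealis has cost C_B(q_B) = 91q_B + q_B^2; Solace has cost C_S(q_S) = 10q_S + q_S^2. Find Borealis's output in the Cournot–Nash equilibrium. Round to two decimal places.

Borealis's profit: π_B = (190 - 0.5Q)q_B - (91q_B + q_B²). Setting ∂π_B/∂q_B = 0: 99 - 3q_B - (1/2)(q_S) = 0.
Solace's profit: π_S = (190 - 0.5Q)q_S - (10q_S + q_S²). Setting ∂π_S/∂q_S = 0: 180 - 3q_S - (1/2)(q_B) = 0.
Best responses: q_B = (99 - (1/2)q_S)/3, q_S = (180 - (1/2)q_B)/3.
Substituting one into the other gives q_B = 828/35 and q_S = 1962/35.

23.66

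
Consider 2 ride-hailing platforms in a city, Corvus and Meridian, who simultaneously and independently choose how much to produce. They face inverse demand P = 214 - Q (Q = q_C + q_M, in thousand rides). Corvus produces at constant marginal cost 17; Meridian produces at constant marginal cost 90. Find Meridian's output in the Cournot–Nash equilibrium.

Corvus's profit: π_C = (214 - Q)q_C - (17q_C). Setting ∂π_C/∂q_C = 0: 197 - 2q_C - (q_M) = 0.
Meridian's first-order condition: 124 - 2q_M - (q_C) = 0.
So q_C = (197 - q_M)/2 and q_M = (124 - q_C)/2.
Solving the pair: q_C = 90, q_M = 17.

17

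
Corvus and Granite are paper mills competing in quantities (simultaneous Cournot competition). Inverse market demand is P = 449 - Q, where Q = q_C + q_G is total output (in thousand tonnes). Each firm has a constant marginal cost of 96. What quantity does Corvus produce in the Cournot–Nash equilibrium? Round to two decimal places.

Each firm earns π_i = (449 - Q)q_i - 96q_i.
First-order condition (treating rivals' output as given): 353 - 2q_i - q_j = 0.
By symmetry each firm produces the same amount; substituting q_j = q_i yields q_i = 353/3.

117.67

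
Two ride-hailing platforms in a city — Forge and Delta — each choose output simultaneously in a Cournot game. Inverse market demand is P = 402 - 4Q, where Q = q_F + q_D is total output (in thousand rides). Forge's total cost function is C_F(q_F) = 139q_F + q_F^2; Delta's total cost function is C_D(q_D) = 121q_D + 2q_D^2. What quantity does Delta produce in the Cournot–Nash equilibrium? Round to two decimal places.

16.90

Forge's profit: π_F = (402 - 4Q)q_F - (139q_F + q_F²). Setting ∂π_F/∂q_F = 0: 263 - 10q_F - 4(q_D) = 0.
Delta's first-order condition: 281 - 12q_D - 4(q_F) = 0.
So q_F = (263 - 4q_D)/10 and q_D = (281 - 4q_F)/12.
Substituting one into the other gives q_F = 254/13 and q_D = 879/52.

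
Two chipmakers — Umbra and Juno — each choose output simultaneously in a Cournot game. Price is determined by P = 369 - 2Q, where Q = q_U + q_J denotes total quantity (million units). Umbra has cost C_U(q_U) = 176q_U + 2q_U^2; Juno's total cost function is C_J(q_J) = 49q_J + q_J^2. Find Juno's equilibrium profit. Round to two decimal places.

Umbra's profit: π_U = (369 - 2Q)q_U - (176q_U + 2q_U²). Setting ∂π_U/∂q_U = 0: 193 - 8q_U - 2(q_J) = 0.
Juno's profit: π_J = (369 - 2Q)q_J - (49q_J + q_J²). Setting ∂π_J/∂q_J = 0: 320 - 6q_J - 2(q_U) = 0.
So q_U = (193 - 2q_J)/8 and q_J = (320 - 2q_U)/6.
Solving the pair: q_U = 259/22, q_J = 1087/22.
Price P = 369 - 2·(673/11) = 246.6364.
Juno's profit: 246.6364·(1087/22) - 49·(1087/22) - (1087/22)² = 7323.7748.

7323.77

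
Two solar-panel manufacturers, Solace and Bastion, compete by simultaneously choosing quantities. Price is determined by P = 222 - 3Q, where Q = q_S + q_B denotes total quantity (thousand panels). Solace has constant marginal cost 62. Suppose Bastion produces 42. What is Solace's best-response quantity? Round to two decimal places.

5.67

With the rival's output fixed at 42, Solace's profit is π_S = (222 - 3·42 - 3q_S)q_S - (62q_S) = (96 - 3q_S)q_S - (62q_S).
∂π_S/∂q_S = 34 - 6q_S = 0, so q_S = 17/3.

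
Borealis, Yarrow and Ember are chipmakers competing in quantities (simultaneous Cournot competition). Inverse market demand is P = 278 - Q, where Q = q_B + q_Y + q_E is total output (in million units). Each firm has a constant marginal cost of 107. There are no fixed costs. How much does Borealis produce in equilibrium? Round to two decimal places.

Each firm earns π_i = (278 - Q)q_i - 107q_i.
Setting ∂π_i/∂q_i = 0 with rivals' quantities fixed: 171 - 2q_i - Σ_{j≠i} q_j = 0.
By symmetry each firm produces the same amount; substituting Σ_{j≠i} q_j = 2q_i yields q_i = 171/4.

42.75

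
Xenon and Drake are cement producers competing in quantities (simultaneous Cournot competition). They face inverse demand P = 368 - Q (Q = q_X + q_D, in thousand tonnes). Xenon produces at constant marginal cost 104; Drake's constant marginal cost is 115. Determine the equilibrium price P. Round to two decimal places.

Xenon's profit: π_X = (368 - Q)q_X - (104q_X). Setting ∂π_X/∂q_X = 0: 264 - 2q_X - (q_D) = 0.
Drake's first-order condition: 253 - 2q_D - (q_X) = 0.
So q_X = (264 - q_D)/2 and q_D = (253 - q_X)/2.
Substituting one into the other gives q_X = 275/3 and q_D = 242/3.
Total output Q = 517/3, so price P = 368 - 517/3 = 587/3.

195.67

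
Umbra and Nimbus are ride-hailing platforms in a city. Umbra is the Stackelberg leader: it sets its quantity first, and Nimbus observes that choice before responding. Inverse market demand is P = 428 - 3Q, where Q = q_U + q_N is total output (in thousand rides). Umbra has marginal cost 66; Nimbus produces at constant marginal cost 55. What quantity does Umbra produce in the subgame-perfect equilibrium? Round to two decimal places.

58.50

Solve by backward induction. Given q_U, the follower Nimbus maximises π_N = (428 - 3q_U - 3q_N)q_N - 55q_N.
∂π_N/∂q_N = 373 - 3q_U - 6q_N = 0 gives the reaction function q_N = (373 - 3q_U)/6.
Umbra substitutes q_N(q_U) into its own profit: π_U = q_U(428 - 3q_U - (373 - 3q_U)/2) - 66q_U = (483/2 - (3/2)q_U)q_U - 66q_U.
The leader's first-order condition 351/2 - 3q_U = 0 yields q_U = 117/2.
Then q_N = (373 - 3·(117/2))/6 = 395/12.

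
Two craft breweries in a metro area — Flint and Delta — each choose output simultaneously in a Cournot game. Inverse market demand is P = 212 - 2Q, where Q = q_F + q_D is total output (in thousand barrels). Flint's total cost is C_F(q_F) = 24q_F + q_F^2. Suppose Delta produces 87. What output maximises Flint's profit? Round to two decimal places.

2.33

With the rival's output fixed at 87, Flint's profit is π_F = (212 - 2·87 - 2q_F)q_F - (24q_F + q_F²) = (38 - 2q_F)q_F - (24q_F + q_F²).
∂π_F/∂q_F = 14 - 6q_F = 0, so q_F = 7/3.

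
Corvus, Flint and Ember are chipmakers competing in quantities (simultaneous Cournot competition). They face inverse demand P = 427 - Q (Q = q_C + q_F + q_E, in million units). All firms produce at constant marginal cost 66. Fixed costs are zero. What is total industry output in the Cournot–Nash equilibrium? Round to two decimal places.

270.75

Each firm earns π_i = (427 - Q)q_i - 66q_i.
First-order condition (treating rivals' output as given): 361 - 2q_i - Σ_{j≠i} q_j = 0.
With identical firms every q_j equals q_i, so Σ_{j≠i} q_j = 2q_i and 361 = 4q_i, giving q_i = 361/4.
Total output Q = 361/4 + 361/4 + 361/4 = 1083/4.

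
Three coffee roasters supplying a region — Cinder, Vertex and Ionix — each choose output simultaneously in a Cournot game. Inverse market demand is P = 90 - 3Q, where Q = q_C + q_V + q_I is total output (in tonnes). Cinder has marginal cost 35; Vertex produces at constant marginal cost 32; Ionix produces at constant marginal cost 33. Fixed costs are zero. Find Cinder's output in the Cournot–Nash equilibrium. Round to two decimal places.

Cinder's profit: π_C = (90 - 3Q)q_C - (35q_C). Setting ∂π_C/∂q_C = 0: 55 - 6q_C - 3(q_V + q_I) = 0.
Vertex's first-order condition: 58 - 6q_V - 3(q_C + q_I) = 0.
Ionix's first-order condition: 57 - 6q_I - 3(q_C + q_V) = 0.
Summing all 3 equations gives 170 − 12Q = 0, hence Q = 85/6.
Back-substituting: q_C = (55 − 85/2)/3 = 25/6, q_V = (58 − 85/2)/3 = 31/6, q_I = (57 − 85/2)/3 = 29/6.

4.17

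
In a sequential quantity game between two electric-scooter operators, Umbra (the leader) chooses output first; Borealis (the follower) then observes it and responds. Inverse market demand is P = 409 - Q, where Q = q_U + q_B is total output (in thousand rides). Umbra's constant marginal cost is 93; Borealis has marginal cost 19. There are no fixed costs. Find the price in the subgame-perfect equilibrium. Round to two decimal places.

Solve by backward induction. Given q_U, the follower Borealis maximises π_B = (409 - q_U - q_B)q_B - 19q_B.
Setting the follower's marginal profit to zero, 390 - q_U - 2q_B = 0, i.e. q_B = (390 - q_U)/2.
Umbra substitutes q_B(q_U) into its own profit: π_U = q_U(409 - q_U - (390 - q_U)/2) - 93q_U = (214 - (1/2)q_U)q_U - 93q_U.
The leader's first-order condition 121 - q_U = 0 yields q_U = 121.
Then q_B = (390 - 121)/2 = 269/2.
Total output Q = 511/2, so price P = 409 - 511/2 = 307/2.

153.50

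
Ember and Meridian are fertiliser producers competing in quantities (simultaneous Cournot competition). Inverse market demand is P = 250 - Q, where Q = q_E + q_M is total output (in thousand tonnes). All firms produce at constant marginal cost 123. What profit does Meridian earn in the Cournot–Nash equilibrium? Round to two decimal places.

1792.11

Each firm earns π_i = (250 - Q)q_i - 123q_i.
First-order condition (treating rivals' output as given): 127 - 2q_i - q_j = 0.
By symmetry each firm produces the same amount; substituting q_j = q_i yields q_i = 127/3.
Price P = 250 - 254/3 = 496/3.
Meridian's profit: (496/3 - 123)·(127/3) = 1792.1111.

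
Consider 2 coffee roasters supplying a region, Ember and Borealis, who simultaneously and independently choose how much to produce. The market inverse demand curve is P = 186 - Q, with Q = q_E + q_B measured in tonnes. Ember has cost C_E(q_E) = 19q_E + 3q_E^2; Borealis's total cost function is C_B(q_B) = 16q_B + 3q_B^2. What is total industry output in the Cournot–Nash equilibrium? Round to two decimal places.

37.44

Ember's profit: π_E = (186 - Q)q_E - (19q_E + 3q_E²). Setting ∂π_E/∂q_E = 0: 167 - 8q_E - (q_B) = 0.
Borealis's profit: π_B = (186 - Q)q_B - (16q_B + 3q_B²). Setting ∂π_B/∂q_B = 0: 170 - 8q_B - (q_E) = 0.
So q_E = (167 - q_B)/8 and q_B = (170 - q_E)/8.
Substituting one into the other gives q_E = 1166/63 and q_B = 1193/63.
Total output Q = 1166/63 + 1193/63 = 337/9.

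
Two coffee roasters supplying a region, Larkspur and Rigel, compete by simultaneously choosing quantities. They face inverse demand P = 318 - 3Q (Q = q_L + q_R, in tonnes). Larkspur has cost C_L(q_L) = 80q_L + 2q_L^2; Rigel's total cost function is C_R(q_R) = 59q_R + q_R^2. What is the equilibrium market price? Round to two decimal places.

Larkspur's profit: π_L = (318 - 3Q)q_L - (80q_L + 2q_L²). Setting ∂π_L/∂q_L = 0: 238 - 10q_L - 3(q_R) = 0.
Rigel's first-order condition: 259 - 8q_R - 3(q_L) = 0.
So q_L = (238 - 3q_R)/10 and q_R = (259 - 3q_L)/8.
Substituting one into the other gives q_L = 1127/71 and q_R = 1876/71.
Total output Q = 42.2958, so price P = 318 - 3·42.2958 = 191.1127.

191.11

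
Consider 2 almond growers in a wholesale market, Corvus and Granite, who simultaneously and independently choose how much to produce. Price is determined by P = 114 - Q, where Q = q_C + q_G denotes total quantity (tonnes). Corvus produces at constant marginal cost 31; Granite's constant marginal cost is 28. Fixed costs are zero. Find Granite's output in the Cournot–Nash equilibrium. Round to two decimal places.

29.67

Corvus's profit: π_C = (114 - Q)q_C - (31q_C). Setting ∂π_C/∂q_C = 0: 83 - 2q_C - (q_G) = 0.
Granite's first-order condition: 86 - 2q_G - (q_C) = 0.
So q_C = (83 - q_G)/2 and q_G = (86 - q_C)/2.
Solving the pair: q_C = 80/3, q_G = 89/3.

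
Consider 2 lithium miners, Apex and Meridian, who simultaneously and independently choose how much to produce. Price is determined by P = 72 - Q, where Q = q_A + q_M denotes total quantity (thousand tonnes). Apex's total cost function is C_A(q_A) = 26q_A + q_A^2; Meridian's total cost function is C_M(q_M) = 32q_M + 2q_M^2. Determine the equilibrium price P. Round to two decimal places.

Apex's profit: π_A = (72 - Q)q_A - (26q_A + q_A²). Setting ∂π_A/∂q_A = 0: 46 - 4q_A - (q_M) = 0.
Meridian's first-order condition: 40 - 6q_M - (q_A) = 0.
Rearranging gives the reaction functions q_A = (46 - q_M)/4 and q_M = (40 - q_A)/6.
Solving the pair: q_A = 236/23, q_M = 114/23.
Total output Q = 350/23, so price P = 72 - 350/23 = 1306/23.

56.78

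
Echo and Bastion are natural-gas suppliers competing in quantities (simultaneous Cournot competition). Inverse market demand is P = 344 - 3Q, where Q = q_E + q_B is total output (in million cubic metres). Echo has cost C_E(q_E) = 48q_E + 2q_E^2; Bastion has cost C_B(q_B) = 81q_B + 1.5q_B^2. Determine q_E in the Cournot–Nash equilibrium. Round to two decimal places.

Echo's profit: π_E = (344 - 3Q)q_E - (48q_E + 2q_E²). Setting ∂π_E/∂q_E = 0: 296 - 10q_E - 3(q_B) = 0.
Bastion's first-order condition: 263 - 9q_B - 3(q_E) = 0.
Rearranging gives the reaction functions q_E = (296 - 3q_B)/10 and q_B = (263 - 3q_E)/9.
Substituting one into the other gives q_E = 625/27 and q_B = 1742/81.

23.15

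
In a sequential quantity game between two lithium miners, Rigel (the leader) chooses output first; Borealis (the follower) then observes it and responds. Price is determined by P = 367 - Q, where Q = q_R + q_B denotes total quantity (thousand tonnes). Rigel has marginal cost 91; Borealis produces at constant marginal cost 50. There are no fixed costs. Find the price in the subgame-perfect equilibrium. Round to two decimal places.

149.75

Solve by backward induction. Given q_R, the follower Borealis maximises π_B = (367 - q_R - q_B)q_B - 50q_B.
∂π_B/∂q_B = 317 - q_R - 2q_B = 0 gives the reaction function q_B = (317 - q_R)/2.
The leader anticipates this reaction. Substituting into P = 367 - Q gives P = 417/2 - (1/2)q_R, so π_R = (417/2 - (1/2)q_R)q_R - 91q_R.
Maximising: ∂π_R/∂q_R = 235/2 - q_R = 0, giving q_R = 235/2.
Then q_B = (317 - 235/2)/2 = 399/4.
Total output Q = 869/4, so price P = 367 - 869/4 = 599/4.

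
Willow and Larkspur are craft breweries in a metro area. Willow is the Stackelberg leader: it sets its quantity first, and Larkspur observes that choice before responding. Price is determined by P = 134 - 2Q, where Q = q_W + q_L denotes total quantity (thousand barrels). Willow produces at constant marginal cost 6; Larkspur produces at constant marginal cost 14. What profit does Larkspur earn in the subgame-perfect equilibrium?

338

The follower Larkspur best-responds to any q_W: π_L = (134 - 2Q)q_L - 14q_L.
∂π_L/∂q_L = 120 - 2q_W - 4q_L = 0 gives the reaction function q_L = (120 - 2q_W)/4.
Willow substitutes q_L(q_W) into its own profit: π_W = q_W(134 - 2q_W - (120 - 2q_W)/2) - 6q_W = (74 - q_W)q_W - 6q_W.
Leader FOC: 68 - 2q_W = 0, so q_W = 34.
Then q_L = (120 - 2·34)/4 = 13.
Price P = 134 - 2·47 = 40.
Larkspur's profit: (40 - 14)·13 = 338.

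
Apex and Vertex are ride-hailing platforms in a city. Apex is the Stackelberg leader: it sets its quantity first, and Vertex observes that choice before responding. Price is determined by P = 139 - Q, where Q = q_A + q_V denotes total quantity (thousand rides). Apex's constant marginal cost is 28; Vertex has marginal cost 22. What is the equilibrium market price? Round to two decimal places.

54.25

Solve by backward induction. Given q_A, the follower Vertex maximises π_V = (139 - q_A - q_V)q_V - 22q_V.
Setting the follower's marginal profit to zero, 117 - q_A - 2q_V = 0, i.e. q_V = (117 - q_A)/2.
The leader anticipates this reaction. Substituting into P = 139 - Q gives P = 161/2 - (1/2)q_A, so π_A = (161/2 - (1/2)q_A)q_A - 28q_A.
Maximising: ∂π_A/∂q_A = 105/2 - q_A = 0, giving q_A = 105/2.
Then q_V = (117 - 105/2)/2 = 129/4.
Total output Q = 339/4, so price P = 139 - 339/4 = 217/4.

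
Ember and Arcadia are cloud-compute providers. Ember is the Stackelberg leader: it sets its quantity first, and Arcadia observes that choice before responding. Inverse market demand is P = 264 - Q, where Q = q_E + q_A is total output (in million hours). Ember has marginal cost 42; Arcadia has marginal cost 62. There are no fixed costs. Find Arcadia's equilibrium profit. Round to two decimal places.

1640.25

Solve by backward induction. Given q_E, the follower Arcadia maximises π_A = (264 - q_E - q_A)q_A - 62q_A.
∂π_A/∂q_A = 202 - q_E - 2q_A = 0 gives the reaction function q_A = (202 - q_E)/2.
The leader anticipates this reaction. Substituting into P = 264 - Q gives P = 163 - (1/2)q_E, so π_E = (163 - (1/2)q_E)q_E - 42q_E.
Maximising: ∂π_E/∂q_E = 121 - q_E = 0, giving q_E = 121.
Then q_A = (202 - 121)/2 = 81/2.
Price P = 264 - 323/2 = 205/2.
Arcadia's profit: (205/2 - 62)·(81/2) = 1640.2500.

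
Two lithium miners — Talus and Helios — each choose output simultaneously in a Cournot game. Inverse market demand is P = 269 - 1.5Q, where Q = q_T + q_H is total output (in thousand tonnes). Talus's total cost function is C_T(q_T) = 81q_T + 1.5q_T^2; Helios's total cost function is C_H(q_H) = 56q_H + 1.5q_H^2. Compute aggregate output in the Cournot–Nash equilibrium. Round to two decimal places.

Talus's profit: π_T = (269 - 1.5Q)q_T - (81q_T + (3/2)q_T²). Setting ∂π_T/∂q_T = 0: 188 - 6q_T - (3/2)(q_H) = 0.
Helios's profit: π_H = (269 - 1.5Q)q_H - (56q_H + (3/2)q_H²). Setting ∂π_H/∂q_H = 0: 213 - 6q_H - (3/2)(q_T) = 0.
So q_T = (188 - (3/2)q_H)/6 and q_H = (213 - (3/2)q_T)/6.
Substituting one into the other gives q_T = 1078/45 and q_H = 1328/45.
Total output Q = 1078/45 + 1328/45 = 802/15.

53.47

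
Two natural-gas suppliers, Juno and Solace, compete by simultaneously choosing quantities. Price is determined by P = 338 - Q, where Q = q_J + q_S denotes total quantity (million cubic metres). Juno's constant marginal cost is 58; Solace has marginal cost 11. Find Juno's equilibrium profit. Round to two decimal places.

Juno's profit: π_J = (338 - Q)q_J - (58q_J). Setting ∂π_J/∂q_J = 0: 280 - 2q_J - (q_S) = 0.
Solace's profit: π_S = (338 - Q)q_S - (11q_S). Setting ∂π_S/∂q_S = 0: 327 - 2q_S - (q_J) = 0.
Best responses: q_J = (280 - q_S)/2, q_S = (327 - q_J)/2.
Substituting one into the other gives q_J = 233/3 and q_S = 374/3.
Price P = 338 - 607/3 = 407/3.
Juno's profit: (407/3 - 58)·(233/3) = 6032.1111.

6032.11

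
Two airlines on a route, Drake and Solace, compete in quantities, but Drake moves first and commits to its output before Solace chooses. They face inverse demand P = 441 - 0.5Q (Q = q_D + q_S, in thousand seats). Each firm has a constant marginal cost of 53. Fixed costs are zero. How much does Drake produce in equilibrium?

388

The follower Solace best-responds to any q_D: π_S = (441 - 0.5Q)q_S - 53q_S.
∂π_S/∂q_S = 388 - (1/2)q_D - q_S = 0 gives the reaction function q_S = (388 - (1/2)q_D).
The leader anticipates this reaction. Substituting into P = 441 - 0.5Q gives P = 247 - (1/4)q_D, so π_D = (247 - (1/4)q_D)q_D - 53q_D.
Leader FOC: 194 - (1/2)q_D = 0, so q_D = 388.
Then q_S = (388 - (1/2)·388) = 194.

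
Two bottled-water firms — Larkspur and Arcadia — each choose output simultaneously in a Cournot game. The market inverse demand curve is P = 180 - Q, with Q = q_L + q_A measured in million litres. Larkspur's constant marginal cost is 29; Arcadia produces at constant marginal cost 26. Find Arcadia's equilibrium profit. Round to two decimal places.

Larkspur's profit: π_L = (180 - Q)q_L - (29q_L). Setting ∂π_L/∂q_L = 0: 151 - 2q_L - (q_A) = 0.
Arcadia's profit: π_A = (180 - Q)q_A - (26q_A). Setting ∂π_A/∂q_A = 0: 154 - 2q_A - (q_L) = 0.
So q_L = (151 - q_A)/2 and q_A = (154 - q_L)/2.
Substituting one into the other gives q_L = 148/3 and q_A = 157/3.
Price P = 180 - 305/3 = 235/3.
Arcadia's profit: (235/3 - 26)·(157/3) = 2738.7778.

2738.78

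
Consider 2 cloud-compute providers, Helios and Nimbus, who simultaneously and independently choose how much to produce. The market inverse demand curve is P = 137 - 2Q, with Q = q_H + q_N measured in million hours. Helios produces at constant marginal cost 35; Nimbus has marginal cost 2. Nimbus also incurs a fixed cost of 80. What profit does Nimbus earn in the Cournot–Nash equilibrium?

1488

Helios's profit: π_H = (137 - 2Q)q_H - (35q_H). Setting ∂π_H/∂q_H = 0: 102 - 4q_H - 2(q_N) = 0.
Nimbus's first-order condition: 135 - 4q_N - 2(q_H) = 0.
Best responses: q_H = (102 - 2q_N)/4, q_N = (135 - 2q_H)/4.
Substituting one into the other gives q_H = 23/2 and q_N = 28.
Price P = 137 - 2·(79/2) = 58.
Nimbus's profit: (58 - 2)·28 - 80 = 1488.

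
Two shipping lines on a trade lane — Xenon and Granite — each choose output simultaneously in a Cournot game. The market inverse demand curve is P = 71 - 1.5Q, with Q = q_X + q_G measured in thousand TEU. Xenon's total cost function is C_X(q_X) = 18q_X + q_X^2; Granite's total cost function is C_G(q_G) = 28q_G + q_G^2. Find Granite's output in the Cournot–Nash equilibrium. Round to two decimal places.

5.96

Xenon's profit: π_X = (71 - 1.5Q)q_X - (18q_X + q_X²). Setting ∂π_X/∂q_X = 0: 53 - 5q_X - (3/2)(q_G) = 0.
Granite's first-order condition: 43 - 5q_G - (3/2)(q_X) = 0.
So q_X = (53 - (3/2)q_G)/5 and q_G = (43 - (3/2)q_X)/5.
Solving the pair: q_X = 802/91, q_G = 542/91.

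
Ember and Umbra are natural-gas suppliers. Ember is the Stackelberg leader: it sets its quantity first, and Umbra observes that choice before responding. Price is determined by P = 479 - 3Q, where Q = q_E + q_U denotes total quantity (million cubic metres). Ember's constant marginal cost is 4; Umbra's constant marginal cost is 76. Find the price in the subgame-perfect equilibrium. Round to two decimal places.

140.75

The follower Umbra best-responds to any q_E: π_U = (479 - 3Q)q_U - 76q_U.
Setting the follower's marginal profit to zero, 403 - 3q_E - 6q_U = 0, i.e. q_U = (403 - 3q_E)/6.
The leader anticipates this reaction. Substituting into P = 479 - 3Q gives P = 555/2 - (3/2)q_E, so π_E = (555/2 - (3/2)q_E)q_E - 4q_E.
Leader FOC: 547/2 - 3q_E = 0, so q_E = 547/6.
Then q_U = (403 - 3·(547/6))/6 = 259/12.
Total output Q = 451/4, so price P = 479 - 3·(451/4) = 563/4.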